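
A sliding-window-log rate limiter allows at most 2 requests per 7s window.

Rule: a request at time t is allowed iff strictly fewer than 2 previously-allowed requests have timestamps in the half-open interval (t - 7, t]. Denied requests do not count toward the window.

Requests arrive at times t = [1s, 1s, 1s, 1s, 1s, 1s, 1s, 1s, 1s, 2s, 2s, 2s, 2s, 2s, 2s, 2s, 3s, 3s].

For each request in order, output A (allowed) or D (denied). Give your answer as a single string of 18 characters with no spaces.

Answer: AADDDDDDDDDDDDDDDD

Derivation:
Tracking allowed requests in the window:
  req#1 t=1s: ALLOW
  req#2 t=1s: ALLOW
  req#3 t=1s: DENY
  req#4 t=1s: DENY
  req#5 t=1s: DENY
  req#6 t=1s: DENY
  req#7 t=1s: DENY
  req#8 t=1s: DENY
  req#9 t=1s: DENY
  req#10 t=2s: DENY
  req#11 t=2s: DENY
  req#12 t=2s: DENY
  req#13 t=2s: DENY
  req#14 t=2s: DENY
  req#15 t=2s: DENY
  req#16 t=2s: DENY
  req#17 t=3s: DENY
  req#18 t=3s: DENY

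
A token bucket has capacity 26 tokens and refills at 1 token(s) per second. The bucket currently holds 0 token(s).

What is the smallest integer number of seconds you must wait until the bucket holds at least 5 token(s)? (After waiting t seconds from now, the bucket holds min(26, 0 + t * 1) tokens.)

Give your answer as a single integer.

Need 0 + t * 1 >= 5, so t >= 5/1.
Smallest integer t = ceil(5/1) = 5.

Answer: 5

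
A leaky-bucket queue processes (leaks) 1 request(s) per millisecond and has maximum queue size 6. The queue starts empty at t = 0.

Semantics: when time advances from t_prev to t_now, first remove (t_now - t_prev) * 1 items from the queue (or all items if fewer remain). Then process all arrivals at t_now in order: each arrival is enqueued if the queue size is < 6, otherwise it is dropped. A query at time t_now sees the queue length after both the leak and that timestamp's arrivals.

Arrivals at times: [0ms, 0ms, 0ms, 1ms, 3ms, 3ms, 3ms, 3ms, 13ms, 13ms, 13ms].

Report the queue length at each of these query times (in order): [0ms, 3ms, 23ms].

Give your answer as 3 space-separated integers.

Queue lengths at query times:
  query t=0ms: backlog = 3
  query t=3ms: backlog = 5
  query t=23ms: backlog = 0

Answer: 3 5 0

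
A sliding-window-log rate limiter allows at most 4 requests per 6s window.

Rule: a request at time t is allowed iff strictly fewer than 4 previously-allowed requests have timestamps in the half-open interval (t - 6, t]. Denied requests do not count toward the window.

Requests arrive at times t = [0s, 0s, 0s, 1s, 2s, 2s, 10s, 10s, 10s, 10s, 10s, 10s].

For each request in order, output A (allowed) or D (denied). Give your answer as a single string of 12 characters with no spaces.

Answer: AAAADDAAAADD

Derivation:
Tracking allowed requests in the window:
  req#1 t=0s: ALLOW
  req#2 t=0s: ALLOW
  req#3 t=0s: ALLOW
  req#4 t=1s: ALLOW
  req#5 t=2s: DENY
  req#6 t=2s: DENY
  req#7 t=10s: ALLOW
  req#8 t=10s: ALLOW
  req#9 t=10s: ALLOW
  req#10 t=10s: ALLOW
  req#11 t=10s: DENY
  req#12 t=10s: DENY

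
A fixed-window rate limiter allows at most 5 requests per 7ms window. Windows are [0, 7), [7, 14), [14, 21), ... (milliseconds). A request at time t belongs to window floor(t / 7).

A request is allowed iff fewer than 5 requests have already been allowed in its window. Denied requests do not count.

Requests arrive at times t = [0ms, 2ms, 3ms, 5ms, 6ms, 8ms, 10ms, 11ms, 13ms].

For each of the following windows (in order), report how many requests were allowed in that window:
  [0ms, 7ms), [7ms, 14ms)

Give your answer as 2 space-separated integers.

Processing requests:
  req#1 t=0ms (window 0): ALLOW
  req#2 t=2ms (window 0): ALLOW
  req#3 t=3ms (window 0): ALLOW
  req#4 t=5ms (window 0): ALLOW
  req#5 t=6ms (window 0): ALLOW
  req#6 t=8ms (window 1): ALLOW
  req#7 t=10ms (window 1): ALLOW
  req#8 t=11ms (window 1): ALLOW
  req#9 t=13ms (window 1): ALLOW

Allowed counts by window: 5 4

Answer: 5 4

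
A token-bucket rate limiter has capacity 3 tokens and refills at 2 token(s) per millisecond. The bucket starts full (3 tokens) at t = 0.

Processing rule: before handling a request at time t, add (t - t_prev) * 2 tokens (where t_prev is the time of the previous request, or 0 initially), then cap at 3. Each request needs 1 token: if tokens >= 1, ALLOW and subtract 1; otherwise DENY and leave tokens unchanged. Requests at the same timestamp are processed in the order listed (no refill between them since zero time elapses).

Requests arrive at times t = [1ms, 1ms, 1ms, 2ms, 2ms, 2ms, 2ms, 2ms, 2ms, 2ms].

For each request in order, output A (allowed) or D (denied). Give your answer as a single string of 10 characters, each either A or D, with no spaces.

Answer: AAAAADDDDD

Derivation:
Simulating step by step:
  req#1 t=1ms: ALLOW
  req#2 t=1ms: ALLOW
  req#3 t=1ms: ALLOW
  req#4 t=2ms: ALLOW
  req#5 t=2ms: ALLOW
  req#6 t=2ms: DENY
  req#7 t=2ms: DENY
  req#8 t=2ms: DENY
  req#9 t=2ms: DENY
  req#10 t=2ms: DENY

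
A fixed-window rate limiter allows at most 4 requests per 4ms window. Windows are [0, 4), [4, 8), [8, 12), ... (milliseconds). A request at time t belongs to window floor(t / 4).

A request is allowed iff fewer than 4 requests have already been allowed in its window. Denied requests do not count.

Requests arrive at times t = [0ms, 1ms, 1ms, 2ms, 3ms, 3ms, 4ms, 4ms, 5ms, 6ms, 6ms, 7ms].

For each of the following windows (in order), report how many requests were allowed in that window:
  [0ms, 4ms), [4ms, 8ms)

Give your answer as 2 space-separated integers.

Processing requests:
  req#1 t=0ms (window 0): ALLOW
  req#2 t=1ms (window 0): ALLOW
  req#3 t=1ms (window 0): ALLOW
  req#4 t=2ms (window 0): ALLOW
  req#5 t=3ms (window 0): DENY
  req#6 t=3ms (window 0): DENY
  req#7 t=4ms (window 1): ALLOW
  req#8 t=4ms (window 1): ALLOW
  req#9 t=5ms (window 1): ALLOW
  req#10 t=6ms (window 1): ALLOW
  req#11 t=6ms (window 1): DENY
  req#12 t=7ms (window 1): DENY

Allowed counts by window: 4 4

Answer: 4 4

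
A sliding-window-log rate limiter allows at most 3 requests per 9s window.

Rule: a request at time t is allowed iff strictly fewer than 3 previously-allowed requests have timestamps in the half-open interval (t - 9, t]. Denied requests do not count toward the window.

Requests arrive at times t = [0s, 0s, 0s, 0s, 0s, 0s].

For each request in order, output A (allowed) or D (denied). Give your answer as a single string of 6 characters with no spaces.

Tracking allowed requests in the window:
  req#1 t=0s: ALLOW
  req#2 t=0s: ALLOW
  req#3 t=0s: ALLOW
  req#4 t=0s: DENY
  req#5 t=0s: DENY
  req#6 t=0s: DENY

Answer: AAADDD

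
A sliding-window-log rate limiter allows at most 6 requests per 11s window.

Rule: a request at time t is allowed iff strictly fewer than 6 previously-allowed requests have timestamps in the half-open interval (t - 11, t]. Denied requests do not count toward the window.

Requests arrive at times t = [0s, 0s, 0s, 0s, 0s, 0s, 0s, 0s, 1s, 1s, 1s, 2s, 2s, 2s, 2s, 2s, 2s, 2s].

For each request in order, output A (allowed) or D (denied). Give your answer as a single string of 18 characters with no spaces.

Tracking allowed requests in the window:
  req#1 t=0s: ALLOW
  req#2 t=0s: ALLOW
  req#3 t=0s: ALLOW
  req#4 t=0s: ALLOW
  req#5 t=0s: ALLOW
  req#6 t=0s: ALLOW
  req#7 t=0s: DENY
  req#8 t=0s: DENY
  req#9 t=1s: DENY
  req#10 t=1s: DENY
  req#11 t=1s: DENY
  req#12 t=2s: DENY
  req#13 t=2s: DENY
  req#14 t=2s: DENY
  req#15 t=2s: DENY
  req#16 t=2s: DENY
  req#17 t=2s: DENY
  req#18 t=2s: DENY

Answer: AAAAAADDDDDDDDDDDD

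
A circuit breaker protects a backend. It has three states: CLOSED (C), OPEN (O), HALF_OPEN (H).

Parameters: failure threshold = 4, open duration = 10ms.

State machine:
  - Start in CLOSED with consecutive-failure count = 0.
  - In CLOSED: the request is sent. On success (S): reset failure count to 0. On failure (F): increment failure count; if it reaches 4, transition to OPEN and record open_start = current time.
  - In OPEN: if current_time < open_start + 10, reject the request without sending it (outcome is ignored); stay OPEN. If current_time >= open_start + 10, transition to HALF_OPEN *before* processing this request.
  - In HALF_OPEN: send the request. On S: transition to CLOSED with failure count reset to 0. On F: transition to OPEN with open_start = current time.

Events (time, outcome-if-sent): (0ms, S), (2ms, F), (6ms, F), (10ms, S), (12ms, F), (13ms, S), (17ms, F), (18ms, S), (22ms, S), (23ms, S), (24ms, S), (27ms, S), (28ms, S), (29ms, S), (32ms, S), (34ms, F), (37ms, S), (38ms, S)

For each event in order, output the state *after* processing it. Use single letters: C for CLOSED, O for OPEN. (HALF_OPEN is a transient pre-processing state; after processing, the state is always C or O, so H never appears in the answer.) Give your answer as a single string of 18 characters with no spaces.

Answer: CCCCCCCCCCCCCCCCCC

Derivation:
State after each event:
  event#1 t=0ms outcome=S: state=CLOSED
  event#2 t=2ms outcome=F: state=CLOSED
  event#3 t=6ms outcome=F: state=CLOSED
  event#4 t=10ms outcome=S: state=CLOSED
  event#5 t=12ms outcome=F: state=CLOSED
  event#6 t=13ms outcome=S: state=CLOSED
  event#7 t=17ms outcome=F: state=CLOSED
  event#8 t=18ms outcome=S: state=CLOSED
  event#9 t=22ms outcome=S: state=CLOSED
  event#10 t=23ms outcome=S: state=CLOSED
  event#11 t=24ms outcome=S: state=CLOSED
  event#12 t=27ms outcome=S: state=CLOSED
  event#13 t=28ms outcome=S: state=CLOSED
  event#14 t=29ms outcome=S: state=CLOSED
  event#15 t=32ms outcome=S: state=CLOSED
  event#16 t=34ms outcome=F: state=CLOSED
  event#17 t=37ms outcome=S: state=CLOSED
  event#18 t=38ms outcome=S: state=CLOSED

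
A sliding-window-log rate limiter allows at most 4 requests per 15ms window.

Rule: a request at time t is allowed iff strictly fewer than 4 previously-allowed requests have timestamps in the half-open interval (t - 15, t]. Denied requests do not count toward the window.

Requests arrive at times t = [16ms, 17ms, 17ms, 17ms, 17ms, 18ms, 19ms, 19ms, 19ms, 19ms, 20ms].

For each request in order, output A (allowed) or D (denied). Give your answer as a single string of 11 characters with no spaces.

Tracking allowed requests in the window:
  req#1 t=16ms: ALLOW
  req#2 t=17ms: ALLOW
  req#3 t=17ms: ALLOW
  req#4 t=17ms: ALLOW
  req#5 t=17ms: DENY
  req#6 t=18ms: DENY
  req#7 t=19ms: DENY
  req#8 t=19ms: DENY
  req#9 t=19ms: DENY
  req#10 t=19ms: DENY
  req#11 t=20ms: DENY

Answer: AAAADDDDDDD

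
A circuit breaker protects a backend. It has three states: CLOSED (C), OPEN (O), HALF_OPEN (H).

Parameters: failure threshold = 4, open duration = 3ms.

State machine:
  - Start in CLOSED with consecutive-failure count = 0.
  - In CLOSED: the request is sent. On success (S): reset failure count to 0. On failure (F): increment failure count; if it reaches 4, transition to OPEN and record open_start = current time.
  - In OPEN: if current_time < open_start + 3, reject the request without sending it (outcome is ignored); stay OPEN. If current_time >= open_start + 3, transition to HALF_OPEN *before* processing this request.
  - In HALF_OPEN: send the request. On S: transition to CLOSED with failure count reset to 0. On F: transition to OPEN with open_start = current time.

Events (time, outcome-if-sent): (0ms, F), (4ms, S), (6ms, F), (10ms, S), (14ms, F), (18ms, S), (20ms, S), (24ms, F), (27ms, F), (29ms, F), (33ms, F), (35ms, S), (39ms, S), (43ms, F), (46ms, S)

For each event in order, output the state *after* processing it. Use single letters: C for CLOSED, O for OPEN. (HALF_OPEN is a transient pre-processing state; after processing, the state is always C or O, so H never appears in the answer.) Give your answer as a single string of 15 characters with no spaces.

Answer: CCCCCCCCCCOOCCC

Derivation:
State after each event:
  event#1 t=0ms outcome=F: state=CLOSED
  event#2 t=4ms outcome=S: state=CLOSED
  event#3 t=6ms outcome=F: state=CLOSED
  event#4 t=10ms outcome=S: state=CLOSED
  event#5 t=14ms outcome=F: state=CLOSED
  event#6 t=18ms outcome=S: state=CLOSED
  event#7 t=20ms outcome=S: state=CLOSED
  event#8 t=24ms outcome=F: state=CLOSED
  event#9 t=27ms outcome=F: state=CLOSED
  event#10 t=29ms outcome=F: state=CLOSED
  event#11 t=33ms outcome=F: state=OPEN
  event#12 t=35ms outcome=S: state=OPEN
  event#13 t=39ms outcome=S: state=CLOSED
  event#14 t=43ms outcome=F: state=CLOSED
  event#15 t=46ms outcome=S: state=CLOSED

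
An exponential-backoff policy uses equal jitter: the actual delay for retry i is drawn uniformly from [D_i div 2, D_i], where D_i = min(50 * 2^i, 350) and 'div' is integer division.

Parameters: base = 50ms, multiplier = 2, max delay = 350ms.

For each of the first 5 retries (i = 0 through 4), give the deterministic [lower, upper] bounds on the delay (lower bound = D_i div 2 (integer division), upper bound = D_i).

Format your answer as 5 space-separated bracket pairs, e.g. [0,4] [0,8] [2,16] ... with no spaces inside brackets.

Computing bounds per retry:
  i=0: D_i=min(50*2^0,350)=50, bounds=[25,50]
  i=1: D_i=min(50*2^1,350)=100, bounds=[50,100]
  i=2: D_i=min(50*2^2,350)=200, bounds=[100,200]
  i=3: D_i=min(50*2^3,350)=350, bounds=[175,350]
  i=4: D_i=min(50*2^4,350)=350, bounds=[175,350]

Answer: [25,50] [50,100] [100,200] [175,350] [175,350]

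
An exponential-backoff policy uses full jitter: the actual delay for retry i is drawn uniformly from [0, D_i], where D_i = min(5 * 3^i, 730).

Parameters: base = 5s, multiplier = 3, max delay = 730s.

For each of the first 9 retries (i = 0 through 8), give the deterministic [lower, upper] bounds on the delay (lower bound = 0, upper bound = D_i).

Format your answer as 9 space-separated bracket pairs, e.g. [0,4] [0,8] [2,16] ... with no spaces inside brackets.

Computing bounds per retry:
  i=0: D_i=min(5*3^0,730)=5, bounds=[0,5]
  i=1: D_i=min(5*3^1,730)=15, bounds=[0,15]
  i=2: D_i=min(5*3^2,730)=45, bounds=[0,45]
  i=3: D_i=min(5*3^3,730)=135, bounds=[0,135]
  i=4: D_i=min(5*3^4,730)=405, bounds=[0,405]
  i=5: D_i=min(5*3^5,730)=730, bounds=[0,730]
  i=6: D_i=min(5*3^6,730)=730, bounds=[0,730]
  i=7: D_i=min(5*3^7,730)=730, bounds=[0,730]
  i=8: D_i=min(5*3^8,730)=730, bounds=[0,730]

Answer: [0,5] [0,15] [0,45] [0,135] [0,405] [0,730] [0,730] [0,730] [0,730]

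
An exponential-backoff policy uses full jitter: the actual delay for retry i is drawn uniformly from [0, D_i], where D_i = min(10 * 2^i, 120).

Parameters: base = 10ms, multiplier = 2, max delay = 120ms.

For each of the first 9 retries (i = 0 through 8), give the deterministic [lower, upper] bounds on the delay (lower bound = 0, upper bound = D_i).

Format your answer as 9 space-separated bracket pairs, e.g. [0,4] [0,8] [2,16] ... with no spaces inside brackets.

Computing bounds per retry:
  i=0: D_i=min(10*2^0,120)=10, bounds=[0,10]
  i=1: D_i=min(10*2^1,120)=20, bounds=[0,20]
  i=2: D_i=min(10*2^2,120)=40, bounds=[0,40]
  i=3: D_i=min(10*2^3,120)=80, bounds=[0,80]
  i=4: D_i=min(10*2^4,120)=120, bounds=[0,120]
  i=5: D_i=min(10*2^5,120)=120, bounds=[0,120]
  i=6: D_i=min(10*2^6,120)=120, bounds=[0,120]
  i=7: D_i=min(10*2^7,120)=120, bounds=[0,120]
  i=8: D_i=min(10*2^8,120)=120, bounds=[0,120]

Answer: [0,10] [0,20] [0,40] [0,80] [0,120] [0,120] [0,120] [0,120] [0,120]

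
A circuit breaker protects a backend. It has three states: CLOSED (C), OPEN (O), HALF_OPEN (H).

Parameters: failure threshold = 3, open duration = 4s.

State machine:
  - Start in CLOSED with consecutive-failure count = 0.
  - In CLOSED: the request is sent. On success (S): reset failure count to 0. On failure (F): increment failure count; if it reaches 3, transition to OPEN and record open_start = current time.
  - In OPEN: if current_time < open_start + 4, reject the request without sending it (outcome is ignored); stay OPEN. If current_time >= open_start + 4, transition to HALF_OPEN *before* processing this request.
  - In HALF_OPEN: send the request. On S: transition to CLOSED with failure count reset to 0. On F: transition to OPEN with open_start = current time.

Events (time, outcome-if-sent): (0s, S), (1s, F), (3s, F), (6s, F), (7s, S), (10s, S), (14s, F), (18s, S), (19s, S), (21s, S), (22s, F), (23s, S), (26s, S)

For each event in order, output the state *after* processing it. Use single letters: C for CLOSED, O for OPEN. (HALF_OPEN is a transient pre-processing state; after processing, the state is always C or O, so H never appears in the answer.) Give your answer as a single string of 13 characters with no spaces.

Answer: CCCOOCCCCCCCC

Derivation:
State after each event:
  event#1 t=0s outcome=S: state=CLOSED
  event#2 t=1s outcome=F: state=CLOSED
  event#3 t=3s outcome=F: state=CLOSED
  event#4 t=6s outcome=F: state=OPEN
  event#5 t=7s outcome=S: state=OPEN
  event#6 t=10s outcome=S: state=CLOSED
  event#7 t=14s outcome=F: state=CLOSED
  event#8 t=18s outcome=S: state=CLOSED
  event#9 t=19s outcome=S: state=CLOSED
  event#10 t=21s outcome=S: state=CLOSED
  event#11 t=22s outcome=F: state=CLOSED
  event#12 t=23s outcome=S: state=CLOSED
  event#13 t=26s outcome=S: state=CLOSED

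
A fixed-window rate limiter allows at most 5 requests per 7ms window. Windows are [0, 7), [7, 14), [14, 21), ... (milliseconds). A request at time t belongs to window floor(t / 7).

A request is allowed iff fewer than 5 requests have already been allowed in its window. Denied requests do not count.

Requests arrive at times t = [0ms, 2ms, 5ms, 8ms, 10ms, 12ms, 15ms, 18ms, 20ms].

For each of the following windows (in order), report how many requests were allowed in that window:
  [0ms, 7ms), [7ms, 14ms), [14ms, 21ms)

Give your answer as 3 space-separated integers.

Processing requests:
  req#1 t=0ms (window 0): ALLOW
  req#2 t=2ms (window 0): ALLOW
  req#3 t=5ms (window 0): ALLOW
  req#4 t=8ms (window 1): ALLOW
  req#5 t=10ms (window 1): ALLOW
  req#6 t=12ms (window 1): ALLOW
  req#7 t=15ms (window 2): ALLOW
  req#8 t=18ms (window 2): ALLOW
  req#9 t=20ms (window 2): ALLOW

Allowed counts by window: 3 3 3

Answer: 3 3 3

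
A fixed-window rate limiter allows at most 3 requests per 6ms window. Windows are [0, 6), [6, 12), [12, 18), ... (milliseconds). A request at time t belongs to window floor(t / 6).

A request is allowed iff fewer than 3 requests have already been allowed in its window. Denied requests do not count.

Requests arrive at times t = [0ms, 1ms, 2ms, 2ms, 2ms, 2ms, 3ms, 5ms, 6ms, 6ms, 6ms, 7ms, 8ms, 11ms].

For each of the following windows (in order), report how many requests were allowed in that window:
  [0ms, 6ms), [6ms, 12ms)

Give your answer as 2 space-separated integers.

Processing requests:
  req#1 t=0ms (window 0): ALLOW
  req#2 t=1ms (window 0): ALLOW
  req#3 t=2ms (window 0): ALLOW
  req#4 t=2ms (window 0): DENY
  req#5 t=2ms (window 0): DENY
  req#6 t=2ms (window 0): DENY
  req#7 t=3ms (window 0): DENY
  req#8 t=5ms (window 0): DENY
  req#9 t=6ms (window 1): ALLOW
  req#10 t=6ms (window 1): ALLOW
  req#11 t=6ms (window 1): ALLOW
  req#12 t=7ms (window 1): DENY
  req#13 t=8ms (window 1): DENY
  req#14 t=11ms (window 1): DENY

Allowed counts by window: 3 3

Answer: 3 3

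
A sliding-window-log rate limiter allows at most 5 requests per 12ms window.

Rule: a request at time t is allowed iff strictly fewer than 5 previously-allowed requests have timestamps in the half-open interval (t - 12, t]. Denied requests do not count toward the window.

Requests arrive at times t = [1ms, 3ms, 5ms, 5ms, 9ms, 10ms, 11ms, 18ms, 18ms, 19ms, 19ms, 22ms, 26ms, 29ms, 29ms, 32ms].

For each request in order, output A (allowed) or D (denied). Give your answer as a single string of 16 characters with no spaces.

Tracking allowed requests in the window:
  req#1 t=1ms: ALLOW
  req#2 t=3ms: ALLOW
  req#3 t=5ms: ALLOW
  req#4 t=5ms: ALLOW
  req#5 t=9ms: ALLOW
  req#6 t=10ms: DENY
  req#7 t=11ms: DENY
  req#8 t=18ms: ALLOW
  req#9 t=18ms: ALLOW
  req#10 t=19ms: ALLOW
  req#11 t=19ms: ALLOW
  req#12 t=22ms: ALLOW
  req#13 t=26ms: DENY
  req#14 t=29ms: DENY
  req#15 t=29ms: DENY
  req#16 t=32ms: ALLOW

Answer: AAAAADDAAAAADDDA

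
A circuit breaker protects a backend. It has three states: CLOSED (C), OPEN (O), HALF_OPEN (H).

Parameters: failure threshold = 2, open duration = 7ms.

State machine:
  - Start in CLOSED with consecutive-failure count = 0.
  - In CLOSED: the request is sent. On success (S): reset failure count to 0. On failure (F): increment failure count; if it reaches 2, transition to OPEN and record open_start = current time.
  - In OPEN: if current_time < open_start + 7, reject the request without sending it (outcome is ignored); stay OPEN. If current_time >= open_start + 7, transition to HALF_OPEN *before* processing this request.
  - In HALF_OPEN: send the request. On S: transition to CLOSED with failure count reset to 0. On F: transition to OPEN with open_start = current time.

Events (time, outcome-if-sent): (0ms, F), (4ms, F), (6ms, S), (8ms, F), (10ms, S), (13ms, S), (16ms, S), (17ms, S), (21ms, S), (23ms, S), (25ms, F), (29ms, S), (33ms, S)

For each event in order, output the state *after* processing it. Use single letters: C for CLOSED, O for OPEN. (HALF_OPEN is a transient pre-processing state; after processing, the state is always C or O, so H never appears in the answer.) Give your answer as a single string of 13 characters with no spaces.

State after each event:
  event#1 t=0ms outcome=F: state=CLOSED
  event#2 t=4ms outcome=F: state=OPEN
  event#3 t=6ms outcome=S: state=OPEN
  event#4 t=8ms outcome=F: state=OPEN
  event#5 t=10ms outcome=S: state=OPEN
  event#6 t=13ms outcome=S: state=CLOSED
  event#7 t=16ms outcome=S: state=CLOSED
  event#8 t=17ms outcome=S: state=CLOSED
  event#9 t=21ms outcome=S: state=CLOSED
  event#10 t=23ms outcome=S: state=CLOSED
  event#11 t=25ms outcome=F: state=CLOSED
  event#12 t=29ms outcome=S: state=CLOSED
  event#13 t=33ms outcome=S: state=CLOSED

Answer: COOOOCCCCCCCC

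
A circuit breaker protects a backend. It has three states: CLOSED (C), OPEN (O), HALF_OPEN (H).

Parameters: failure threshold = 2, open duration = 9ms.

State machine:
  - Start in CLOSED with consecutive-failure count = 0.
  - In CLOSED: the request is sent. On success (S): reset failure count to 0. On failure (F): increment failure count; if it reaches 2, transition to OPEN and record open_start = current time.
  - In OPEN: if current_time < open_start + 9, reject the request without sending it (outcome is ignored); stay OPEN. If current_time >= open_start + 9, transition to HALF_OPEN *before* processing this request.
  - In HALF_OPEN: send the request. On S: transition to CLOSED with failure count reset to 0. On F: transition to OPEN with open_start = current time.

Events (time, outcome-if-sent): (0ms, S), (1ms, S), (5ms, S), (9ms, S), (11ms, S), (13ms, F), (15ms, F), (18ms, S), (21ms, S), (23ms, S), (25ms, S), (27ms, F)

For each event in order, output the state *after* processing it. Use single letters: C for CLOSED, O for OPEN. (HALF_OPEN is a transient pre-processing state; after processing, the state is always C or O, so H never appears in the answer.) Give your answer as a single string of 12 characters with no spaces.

Answer: CCCCCCOOOOCC

Derivation:
State after each event:
  event#1 t=0ms outcome=S: state=CLOSED
  event#2 t=1ms outcome=S: state=CLOSED
  event#3 t=5ms outcome=S: state=CLOSED
  event#4 t=9ms outcome=S: state=CLOSED
  event#5 t=11ms outcome=S: state=CLOSED
  event#6 t=13ms outcome=F: state=CLOSED
  event#7 t=15ms outcome=F: state=OPEN
  event#8 t=18ms outcome=S: state=OPEN
  event#9 t=21ms outcome=S: state=OPEN
  event#10 t=23ms outcome=S: state=OPEN
  event#11 t=25ms outcome=S: state=CLOSED
  event#12 t=27ms outcome=F: state=CLOSED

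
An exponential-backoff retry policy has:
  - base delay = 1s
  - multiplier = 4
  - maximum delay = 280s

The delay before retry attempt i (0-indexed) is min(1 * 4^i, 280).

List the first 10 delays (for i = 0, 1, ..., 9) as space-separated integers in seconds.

Computing each delay:
  i=0: min(1*4^0, 280) = 1
  i=1: min(1*4^1, 280) = 4
  i=2: min(1*4^2, 280) = 16
  i=3: min(1*4^3, 280) = 64
  i=4: min(1*4^4, 280) = 256
  i=5: min(1*4^5, 280) = 280
  i=6: min(1*4^6, 280) = 280
  i=7: min(1*4^7, 280) = 280
  i=8: min(1*4^8, 280) = 280
  i=9: min(1*4^9, 280) = 280

Answer: 1 4 16 64 256 280 280 280 280 280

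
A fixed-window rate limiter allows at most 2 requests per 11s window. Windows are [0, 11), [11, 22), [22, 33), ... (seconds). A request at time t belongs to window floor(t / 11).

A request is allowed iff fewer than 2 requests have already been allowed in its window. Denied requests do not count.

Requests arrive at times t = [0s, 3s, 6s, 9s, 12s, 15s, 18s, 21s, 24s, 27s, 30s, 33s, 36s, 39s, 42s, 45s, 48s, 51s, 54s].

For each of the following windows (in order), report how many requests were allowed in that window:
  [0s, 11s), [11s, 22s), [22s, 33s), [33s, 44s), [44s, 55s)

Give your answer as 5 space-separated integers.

Answer: 2 2 2 2 2

Derivation:
Processing requests:
  req#1 t=0s (window 0): ALLOW
  req#2 t=3s (window 0): ALLOW
  req#3 t=6s (window 0): DENY
  req#4 t=9s (window 0): DENY
  req#5 t=12s (window 1): ALLOW
  req#6 t=15s (window 1): ALLOW
  req#7 t=18s (window 1): DENY
  req#8 t=21s (window 1): DENY
  req#9 t=24s (window 2): ALLOW
  req#10 t=27s (window 2): ALLOW
  req#11 t=30s (window 2): DENY
  req#12 t=33s (window 3): ALLOW
  req#13 t=36s (window 3): ALLOW
  req#14 t=39s (window 3): DENY
  req#15 t=42s (window 3): DENY
  req#16 t=45s (window 4): ALLOW
  req#17 t=48s (window 4): ALLOW
  req#18 t=51s (window 4): DENY
  req#19 t=54s (window 4): DENY

Allowed counts by window: 2 2 2 2 2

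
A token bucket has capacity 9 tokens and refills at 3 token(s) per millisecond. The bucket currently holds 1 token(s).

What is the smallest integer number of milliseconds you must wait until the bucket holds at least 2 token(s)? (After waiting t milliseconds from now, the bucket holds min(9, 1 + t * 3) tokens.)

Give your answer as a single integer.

Need 1 + t * 3 >= 2, so t >= 1/3.
Smallest integer t = ceil(1/3) = 1.

Answer: 1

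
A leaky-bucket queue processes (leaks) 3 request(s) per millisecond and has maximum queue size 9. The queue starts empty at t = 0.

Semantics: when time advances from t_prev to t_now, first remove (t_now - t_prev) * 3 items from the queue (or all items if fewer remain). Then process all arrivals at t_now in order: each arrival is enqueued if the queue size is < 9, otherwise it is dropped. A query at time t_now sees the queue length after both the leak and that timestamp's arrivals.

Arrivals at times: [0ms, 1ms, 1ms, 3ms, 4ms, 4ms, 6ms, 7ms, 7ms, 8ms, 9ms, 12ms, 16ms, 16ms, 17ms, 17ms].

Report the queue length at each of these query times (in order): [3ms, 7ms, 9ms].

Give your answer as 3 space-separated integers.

Answer: 1 2 1

Derivation:
Queue lengths at query times:
  query t=3ms: backlog = 1
  query t=7ms: backlog = 2
  query t=9ms: backlog = 1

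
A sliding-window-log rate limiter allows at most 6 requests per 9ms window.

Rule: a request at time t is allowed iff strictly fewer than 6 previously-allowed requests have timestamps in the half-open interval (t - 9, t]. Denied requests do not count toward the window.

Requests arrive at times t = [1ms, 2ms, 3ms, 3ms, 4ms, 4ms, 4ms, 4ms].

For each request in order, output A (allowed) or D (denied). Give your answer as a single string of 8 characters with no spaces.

Answer: AAAAAADD

Derivation:
Tracking allowed requests in the window:
  req#1 t=1ms: ALLOW
  req#2 t=2ms: ALLOW
  req#3 t=3ms: ALLOW
  req#4 t=3ms: ALLOW
  req#5 t=4ms: ALLOW
  req#6 t=4ms: ALLOW
  req#7 t=4ms: DENY
  req#8 t=4ms: DENY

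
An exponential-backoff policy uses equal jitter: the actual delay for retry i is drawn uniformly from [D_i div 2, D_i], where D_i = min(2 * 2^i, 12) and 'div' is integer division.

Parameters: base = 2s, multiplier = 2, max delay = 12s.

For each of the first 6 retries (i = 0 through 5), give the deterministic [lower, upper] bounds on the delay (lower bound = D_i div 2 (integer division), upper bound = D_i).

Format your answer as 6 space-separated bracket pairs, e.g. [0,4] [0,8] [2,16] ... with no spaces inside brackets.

Answer: [1,2] [2,4] [4,8] [6,12] [6,12] [6,12]

Derivation:
Computing bounds per retry:
  i=0: D_i=min(2*2^0,12)=2, bounds=[1,2]
  i=1: D_i=min(2*2^1,12)=4, bounds=[2,4]
  i=2: D_i=min(2*2^2,12)=8, bounds=[4,8]
  i=3: D_i=min(2*2^3,12)=12, bounds=[6,12]
  i=4: D_i=min(2*2^4,12)=12, bounds=[6,12]
  i=5: D_i=min(2*2^5,12)=12, bounds=[6,12]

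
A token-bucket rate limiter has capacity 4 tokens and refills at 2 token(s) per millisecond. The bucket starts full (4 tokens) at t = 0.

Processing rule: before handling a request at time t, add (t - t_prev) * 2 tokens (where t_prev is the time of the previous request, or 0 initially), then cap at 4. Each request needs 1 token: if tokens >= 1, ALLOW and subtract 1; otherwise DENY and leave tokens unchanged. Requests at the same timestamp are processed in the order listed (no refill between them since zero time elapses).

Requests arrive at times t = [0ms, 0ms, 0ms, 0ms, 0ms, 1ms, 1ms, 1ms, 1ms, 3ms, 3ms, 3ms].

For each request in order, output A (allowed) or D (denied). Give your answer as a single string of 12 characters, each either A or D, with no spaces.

Simulating step by step:
  req#1 t=0ms: ALLOW
  req#2 t=0ms: ALLOW
  req#3 t=0ms: ALLOW
  req#4 t=0ms: ALLOW
  req#5 t=0ms: DENY
  req#6 t=1ms: ALLOW
  req#7 t=1ms: ALLOW
  req#8 t=1ms: DENY
  req#9 t=1ms: DENY
  req#10 t=3ms: ALLOW
  req#11 t=3ms: ALLOW
  req#12 t=3ms: ALLOW

Answer: AAAADAADDAAA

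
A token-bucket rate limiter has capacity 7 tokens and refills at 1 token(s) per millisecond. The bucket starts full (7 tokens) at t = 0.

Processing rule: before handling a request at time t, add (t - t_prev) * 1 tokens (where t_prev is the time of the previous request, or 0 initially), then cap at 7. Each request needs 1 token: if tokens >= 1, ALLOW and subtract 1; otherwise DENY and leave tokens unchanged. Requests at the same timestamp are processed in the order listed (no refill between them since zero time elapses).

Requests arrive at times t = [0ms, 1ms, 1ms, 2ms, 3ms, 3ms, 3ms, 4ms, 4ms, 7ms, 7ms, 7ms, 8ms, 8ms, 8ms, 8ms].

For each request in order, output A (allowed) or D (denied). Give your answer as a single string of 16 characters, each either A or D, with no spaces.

Answer: AAAAAAAAAAAAAAAD

Derivation:
Simulating step by step:
  req#1 t=0ms: ALLOW
  req#2 t=1ms: ALLOW
  req#3 t=1ms: ALLOW
  req#4 t=2ms: ALLOW
  req#5 t=3ms: ALLOW
  req#6 t=3ms: ALLOW
  req#7 t=3ms: ALLOW
  req#8 t=4ms: ALLOW
  req#9 t=4ms: ALLOW
  req#10 t=7ms: ALLOW
  req#11 t=7ms: ALLOW
  req#12 t=7ms: ALLOW
  req#13 t=8ms: ALLOW
  req#14 t=8ms: ALLOW
  req#15 t=8ms: ALLOW
  req#16 t=8ms: DENY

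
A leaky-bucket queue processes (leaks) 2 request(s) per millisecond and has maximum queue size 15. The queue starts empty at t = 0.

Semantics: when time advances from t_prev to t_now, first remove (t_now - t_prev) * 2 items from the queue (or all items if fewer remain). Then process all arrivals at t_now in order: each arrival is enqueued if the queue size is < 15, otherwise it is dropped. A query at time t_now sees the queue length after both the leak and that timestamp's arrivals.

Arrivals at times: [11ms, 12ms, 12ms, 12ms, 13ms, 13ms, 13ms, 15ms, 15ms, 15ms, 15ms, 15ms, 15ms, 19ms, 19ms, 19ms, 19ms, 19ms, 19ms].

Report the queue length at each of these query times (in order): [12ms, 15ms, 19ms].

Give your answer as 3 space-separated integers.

Queue lengths at query times:
  query t=12ms: backlog = 3
  query t=15ms: backlog = 6
  query t=19ms: backlog = 6

Answer: 3 6 6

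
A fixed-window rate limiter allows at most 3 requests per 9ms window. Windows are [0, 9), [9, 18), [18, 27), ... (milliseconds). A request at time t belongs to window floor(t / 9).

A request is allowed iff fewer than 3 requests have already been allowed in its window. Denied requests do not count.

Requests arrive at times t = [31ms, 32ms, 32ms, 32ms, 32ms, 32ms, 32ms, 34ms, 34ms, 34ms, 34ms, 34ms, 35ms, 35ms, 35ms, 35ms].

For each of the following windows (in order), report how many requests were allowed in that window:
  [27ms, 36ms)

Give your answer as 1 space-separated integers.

Processing requests:
  req#1 t=31ms (window 3): ALLOW
  req#2 t=32ms (window 3): ALLOW
  req#3 t=32ms (window 3): ALLOW
  req#4 t=32ms (window 3): DENY
  req#5 t=32ms (window 3): DENY
  req#6 t=32ms (window 3): DENY
  req#7 t=32ms (window 3): DENY
  req#8 t=34ms (window 3): DENY
  req#9 t=34ms (window 3): DENY
  req#10 t=34ms (window 3): DENY
  req#11 t=34ms (window 3): DENY
  req#12 t=34ms (window 3): DENY
  req#13 t=35ms (window 3): DENY
  req#14 t=35ms (window 3): DENY
  req#15 t=35ms (window 3): DENY
  req#16 t=35ms (window 3): DENY

Allowed counts by window: 3

Answer: 3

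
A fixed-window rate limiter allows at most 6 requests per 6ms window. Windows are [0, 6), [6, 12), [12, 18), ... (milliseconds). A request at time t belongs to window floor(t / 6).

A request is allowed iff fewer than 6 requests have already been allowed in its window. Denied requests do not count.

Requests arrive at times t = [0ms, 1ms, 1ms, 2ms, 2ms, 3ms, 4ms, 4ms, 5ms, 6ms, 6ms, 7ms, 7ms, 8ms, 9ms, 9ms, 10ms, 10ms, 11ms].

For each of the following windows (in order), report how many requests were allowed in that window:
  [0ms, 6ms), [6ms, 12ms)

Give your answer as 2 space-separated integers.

Answer: 6 6

Derivation:
Processing requests:
  req#1 t=0ms (window 0): ALLOW
  req#2 t=1ms (window 0): ALLOW
  req#3 t=1ms (window 0): ALLOW
  req#4 t=2ms (window 0): ALLOW
  req#5 t=2ms (window 0): ALLOW
  req#6 t=3ms (window 0): ALLOW
  req#7 t=4ms (window 0): DENY
  req#8 t=4ms (window 0): DENY
  req#9 t=5ms (window 0): DENY
  req#10 t=6ms (window 1): ALLOW
  req#11 t=6ms (window 1): ALLOW
  req#12 t=7ms (window 1): ALLOW
  req#13 t=7ms (window 1): ALLOW
  req#14 t=8ms (window 1): ALLOW
  req#15 t=9ms (window 1): ALLOW
  req#16 t=9ms (window 1): DENY
  req#17 t=10ms (window 1): DENY
  req#18 t=10ms (window 1): DENY
  req#19 t=11ms (window 1): DENY

Allowed counts by window: 6 6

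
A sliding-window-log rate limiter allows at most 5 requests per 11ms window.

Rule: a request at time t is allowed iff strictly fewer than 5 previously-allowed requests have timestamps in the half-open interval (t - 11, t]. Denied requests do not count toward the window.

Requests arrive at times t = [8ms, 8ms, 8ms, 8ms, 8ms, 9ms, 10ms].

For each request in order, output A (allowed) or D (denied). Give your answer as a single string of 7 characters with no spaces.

Answer: AAAAADD

Derivation:
Tracking allowed requests in the window:
  req#1 t=8ms: ALLOW
  req#2 t=8ms: ALLOW
  req#3 t=8ms: ALLOW
  req#4 t=8ms: ALLOW
  req#5 t=8ms: ALLOW
  req#6 t=9ms: DENY
  req#7 t=10ms: DENY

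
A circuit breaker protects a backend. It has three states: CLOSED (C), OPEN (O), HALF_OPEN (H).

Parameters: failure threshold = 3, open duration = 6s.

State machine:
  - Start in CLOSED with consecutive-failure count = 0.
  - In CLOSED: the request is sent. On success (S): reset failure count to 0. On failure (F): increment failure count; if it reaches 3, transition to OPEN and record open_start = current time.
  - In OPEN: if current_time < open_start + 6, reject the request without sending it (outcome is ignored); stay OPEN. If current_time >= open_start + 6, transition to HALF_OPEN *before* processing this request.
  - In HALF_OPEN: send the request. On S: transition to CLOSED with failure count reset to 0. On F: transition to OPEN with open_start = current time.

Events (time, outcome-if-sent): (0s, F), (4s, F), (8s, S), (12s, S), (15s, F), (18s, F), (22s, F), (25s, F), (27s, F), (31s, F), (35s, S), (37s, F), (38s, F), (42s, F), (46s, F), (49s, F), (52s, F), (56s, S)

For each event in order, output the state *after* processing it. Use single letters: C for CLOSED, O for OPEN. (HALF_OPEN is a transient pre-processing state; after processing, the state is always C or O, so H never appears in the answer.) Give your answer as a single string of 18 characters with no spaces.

Answer: CCCCCCOOOOOOOOOOOO

Derivation:
State after each event:
  event#1 t=0s outcome=F: state=CLOSED
  event#2 t=4s outcome=F: state=CLOSED
  event#3 t=8s outcome=S: state=CLOSED
  event#4 t=12s outcome=S: state=CLOSED
  event#5 t=15s outcome=F: state=CLOSED
  event#6 t=18s outcome=F: state=CLOSED
  event#7 t=22s outcome=F: state=OPEN
  event#8 t=25s outcome=F: state=OPEN
  event#9 t=27s outcome=F: state=OPEN
  event#10 t=31s outcome=F: state=OPEN
  event#11 t=35s outcome=S: state=OPEN
  event#12 t=37s outcome=F: state=OPEN
  event#13 t=38s outcome=F: state=OPEN
  event#14 t=42s outcome=F: state=OPEN
  event#15 t=46s outcome=F: state=OPEN
  event#16 t=49s outcome=F: state=OPEN
  event#17 t=52s outcome=F: state=OPEN
  event#18 t=56s outcome=S: state=OPEN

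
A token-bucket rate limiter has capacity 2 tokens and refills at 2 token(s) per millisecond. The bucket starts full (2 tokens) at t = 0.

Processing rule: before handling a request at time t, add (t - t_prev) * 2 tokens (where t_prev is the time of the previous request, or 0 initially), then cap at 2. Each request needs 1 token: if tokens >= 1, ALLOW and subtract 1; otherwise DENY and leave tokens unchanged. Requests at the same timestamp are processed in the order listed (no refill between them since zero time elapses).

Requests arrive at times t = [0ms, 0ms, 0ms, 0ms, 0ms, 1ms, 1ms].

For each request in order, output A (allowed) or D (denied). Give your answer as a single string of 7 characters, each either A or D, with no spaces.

Simulating step by step:
  req#1 t=0ms: ALLOW
  req#2 t=0ms: ALLOW
  req#3 t=0ms: DENY
  req#4 t=0ms: DENY
  req#5 t=0ms: DENY
  req#6 t=1ms: ALLOW
  req#7 t=1ms: ALLOW

Answer: AADDDAA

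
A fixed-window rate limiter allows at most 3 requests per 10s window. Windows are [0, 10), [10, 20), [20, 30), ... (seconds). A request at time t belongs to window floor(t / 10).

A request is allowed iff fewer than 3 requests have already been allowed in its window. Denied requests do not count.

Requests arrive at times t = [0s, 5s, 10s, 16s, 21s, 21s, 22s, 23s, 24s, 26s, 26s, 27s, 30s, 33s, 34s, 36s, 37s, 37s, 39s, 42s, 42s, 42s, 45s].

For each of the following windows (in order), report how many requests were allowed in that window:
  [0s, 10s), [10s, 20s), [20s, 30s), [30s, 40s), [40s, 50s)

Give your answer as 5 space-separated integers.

Processing requests:
  req#1 t=0s (window 0): ALLOW
  req#2 t=5s (window 0): ALLOW
  req#3 t=10s (window 1): ALLOW
  req#4 t=16s (window 1): ALLOW
  req#5 t=21s (window 2): ALLOW
  req#6 t=21s (window 2): ALLOW
  req#7 t=22s (window 2): ALLOW
  req#8 t=23s (window 2): DENY
  req#9 t=24s (window 2): DENY
  req#10 t=26s (window 2): DENY
  req#11 t=26s (window 2): DENY
  req#12 t=27s (window 2): DENY
  req#13 t=30s (window 3): ALLOW
  req#14 t=33s (window 3): ALLOW
  req#15 t=34s (window 3): ALLOW
  req#16 t=36s (window 3): DENY
  req#17 t=37s (window 3): DENY
  req#18 t=37s (window 3): DENY
  req#19 t=39s (window 3): DENY
  req#20 t=42s (window 4): ALLOW
  req#21 t=42s (window 4): ALLOW
  req#22 t=42s (window 4): ALLOW
  req#23 t=45s (window 4): DENY

Allowed counts by window: 2 2 3 3 3

Answer: 2 2 3 3 3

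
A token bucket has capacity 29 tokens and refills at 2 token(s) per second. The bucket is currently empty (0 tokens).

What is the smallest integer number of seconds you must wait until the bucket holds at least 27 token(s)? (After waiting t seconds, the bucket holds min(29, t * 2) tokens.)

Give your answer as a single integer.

Need t * 2 >= 27, so t >= 27/2.
Smallest integer t = ceil(27/2) = 14.

Answer: 14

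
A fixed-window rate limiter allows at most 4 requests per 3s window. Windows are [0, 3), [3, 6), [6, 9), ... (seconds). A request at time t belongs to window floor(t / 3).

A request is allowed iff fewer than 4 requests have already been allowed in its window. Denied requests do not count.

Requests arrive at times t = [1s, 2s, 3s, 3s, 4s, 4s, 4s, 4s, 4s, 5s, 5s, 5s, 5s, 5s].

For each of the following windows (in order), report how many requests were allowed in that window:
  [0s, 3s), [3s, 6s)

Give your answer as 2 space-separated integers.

Answer: 2 4

Derivation:
Processing requests:
  req#1 t=1s (window 0): ALLOW
  req#2 t=2s (window 0): ALLOW
  req#3 t=3s (window 1): ALLOW
  req#4 t=3s (window 1): ALLOW
  req#5 t=4s (window 1): ALLOW
  req#6 t=4s (window 1): ALLOW
  req#7 t=4s (window 1): DENY
  req#8 t=4s (window 1): DENY
  req#9 t=4s (window 1): DENY
  req#10 t=5s (window 1): DENY
  req#11 t=5s (window 1): DENY
  req#12 t=5s (window 1): DENY
  req#13 t=5s (window 1): DENY
  req#14 t=5s (window 1): DENY

Allowed counts by window: 2 4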